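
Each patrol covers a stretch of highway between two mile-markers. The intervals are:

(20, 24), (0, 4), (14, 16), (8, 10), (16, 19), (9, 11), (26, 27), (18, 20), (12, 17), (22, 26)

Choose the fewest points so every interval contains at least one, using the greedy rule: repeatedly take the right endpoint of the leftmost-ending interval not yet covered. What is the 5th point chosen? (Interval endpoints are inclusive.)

26

Process intervals by earliest right end; each time one isn't hit yet, stab at its right endpoint.
Sorted: [0,4] [8,10] [9,11] [14,16] [12,17] [16,19] [18,20] [20,24] [22,26] [26,27]
{[0,4]} hit by 4; {[8,10],[9,11]} hit by 10; {[14,16],[12,17],[16,19]} hit by 16; {[18,20],[20,24]} hit by 20; {[22,26],[26,27]} hit by 26.
Points: 4, 10, 16, 20, 26 (5 total).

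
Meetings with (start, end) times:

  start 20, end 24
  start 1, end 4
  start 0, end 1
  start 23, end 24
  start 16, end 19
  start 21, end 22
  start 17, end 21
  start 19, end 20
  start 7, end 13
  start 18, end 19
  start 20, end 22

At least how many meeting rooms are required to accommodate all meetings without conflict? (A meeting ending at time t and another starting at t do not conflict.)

3

Count concurrent intervals with a sweep; the peak is the room count.
starts: [0, 1, 7, 16, 17, 18, 19, 20, 20, 21, 23]
ends:   [1, 4, 13, 19, 19, 20, 21, 22, 22, 24, 24]
s0→1 e1→0 s1→1 e4→0 s7→1 e13→0 s16→1 s17→2 s18→3  — peak 3.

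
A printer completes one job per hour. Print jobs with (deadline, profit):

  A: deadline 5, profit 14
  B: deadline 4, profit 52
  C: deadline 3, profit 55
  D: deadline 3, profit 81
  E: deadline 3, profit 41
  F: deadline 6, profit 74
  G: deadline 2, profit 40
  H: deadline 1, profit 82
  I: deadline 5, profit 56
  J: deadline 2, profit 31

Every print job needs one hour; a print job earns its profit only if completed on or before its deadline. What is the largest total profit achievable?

400

Sort by profit descending; place each in the latest free slot ≤ its deadline.
Profit order: H=82 D=81 F=74 I=56 C=55 B=52 E=41 G=40 J=31 A=14
Assign: H→slot 1, D→slot 3, F→slot 6, I→slot 5, C→slot 2, B→slot 4, E skipped, G skipped, J skipped, A skipped.
Slots: [1:H] [2:C] [3:D] [4:B] [5:I] [6:F]
Profit = 82 + 55 + 81 + 52 + 56 + 74 = 400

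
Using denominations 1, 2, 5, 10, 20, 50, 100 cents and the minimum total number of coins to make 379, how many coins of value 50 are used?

1

379 = 3×100 + 1×50 + 1×20 + 1×5 + 2×2
Count of 50: 1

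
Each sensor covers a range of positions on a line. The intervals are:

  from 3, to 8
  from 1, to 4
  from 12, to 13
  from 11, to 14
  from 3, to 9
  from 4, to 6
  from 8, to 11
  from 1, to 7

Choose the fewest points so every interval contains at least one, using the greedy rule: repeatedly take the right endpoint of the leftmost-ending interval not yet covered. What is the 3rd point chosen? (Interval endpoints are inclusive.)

13

Sorted: [1,4] [4,6] [1,7] [3,8] [3,9] [8,11] [12,13] [11,14]
{[1,4],[4,6],[1,7],[3,8],[3,9]} hit by 4; {[8,11]} hit by 11; {[12,13],[11,14]} hit by 13.
Points: 4, 11, 13 (3 total).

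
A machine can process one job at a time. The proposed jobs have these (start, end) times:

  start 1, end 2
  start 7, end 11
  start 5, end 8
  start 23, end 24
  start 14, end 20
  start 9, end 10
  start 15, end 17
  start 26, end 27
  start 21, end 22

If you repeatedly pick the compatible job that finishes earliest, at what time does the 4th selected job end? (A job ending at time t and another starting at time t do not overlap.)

17

Greedy by earliest finish: after sorting by end time, pick each interval compatible with the last pick.
By end time: (1,2), (5,8), (9,10), (7,11), (15,17), (14,20), (21,22), (23,24), (26,27).
Pick (1,2); next start ≥ 2 → (5,8); next start ≥ 8 → (9,10); next start ≥ 10 → (15,17); next start ≥ 17 → (21,22); next start ≥ 22 → (23,24); next start ≥ 24 → (26,27).
Selected: (1,2) (5,8) (9,10) (15,17) (21,22) (23,24) (26,27)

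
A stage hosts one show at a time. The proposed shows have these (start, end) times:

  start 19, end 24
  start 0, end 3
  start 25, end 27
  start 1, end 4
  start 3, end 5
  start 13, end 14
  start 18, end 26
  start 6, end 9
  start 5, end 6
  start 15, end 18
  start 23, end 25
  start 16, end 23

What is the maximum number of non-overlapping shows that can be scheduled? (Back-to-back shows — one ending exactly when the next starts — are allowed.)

8

By end time: (0,3), (1,4), (3,5), (5,6), (6,9), (13,14), (15,18), (16,23), (19,24), (23,25), (18,26), (25,27).
Pick (0,3); next start ≥ 3 → (3,5); next start ≥ 5 → (5,6); next start ≥ 6 → (6,9); next start ≥ 9 → (13,14); next start ≥ 14 → (15,18); next start ≥ 18 → (19,24); next start ≥ 24 → (25,27).
Selected 8 shows.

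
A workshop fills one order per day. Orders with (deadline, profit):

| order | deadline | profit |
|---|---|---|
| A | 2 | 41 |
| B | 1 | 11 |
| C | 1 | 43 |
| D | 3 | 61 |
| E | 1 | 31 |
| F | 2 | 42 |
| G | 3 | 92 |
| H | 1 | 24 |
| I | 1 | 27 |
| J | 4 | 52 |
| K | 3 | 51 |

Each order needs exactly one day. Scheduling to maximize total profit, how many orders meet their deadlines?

4

Profit order: G=92 D=61 J=52 K=51 C=43 F=42 A=41 E=31 I=27 H=24 B=11
Assign: G→slot 3, D→slot 2, J→slot 4, K→slot 1, C skipped, F skipped, A skipped, E skipped, I skipped, H skipped, B skipped.
Slots: [1:K] [2:D] [3:G] [4:J]
4 of 11 scheduled.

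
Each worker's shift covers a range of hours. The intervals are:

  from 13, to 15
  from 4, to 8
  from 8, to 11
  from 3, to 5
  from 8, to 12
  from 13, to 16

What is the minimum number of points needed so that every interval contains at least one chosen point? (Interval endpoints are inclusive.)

3

Sort by right endpoint; whenever an interval is uncovered, place a point at its right end.
By right end: [3,5]  [4,8]  [8,11]  [8,12]  [13,15]  [13,16]
[3,5] uncovered → point at 5; [8,11] uncovered → point at 11; [13,15] uncovered → point at 15.
Points: 5, 11, 15 (3 total).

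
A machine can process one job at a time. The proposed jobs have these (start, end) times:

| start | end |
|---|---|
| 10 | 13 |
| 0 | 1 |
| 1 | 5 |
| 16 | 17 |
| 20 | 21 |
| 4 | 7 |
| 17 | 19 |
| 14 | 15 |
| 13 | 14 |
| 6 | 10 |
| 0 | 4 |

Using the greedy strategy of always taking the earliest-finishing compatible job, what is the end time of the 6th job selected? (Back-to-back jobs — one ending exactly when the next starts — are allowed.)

15

Greedy by earliest finish: after sorting by end time, pick each interval compatible with the last pick.
Sorted by end: (0,1)  (0,4)  (1,5)  (4,7)  (6,10)  (10,13)  (13,14)  (14,15)  (16,17)  (17,19)  (20,21)
take (0,1); skip (0,4); take (1,5); take (6,10); take (10,13); take (13,14); take (14,15); take (16,17); take (17,19); take (20,21).
Selected: (0,1) (1,5) (6,10) (10,13) (13,14) (14,15) (16,17) (17,19) (20,21)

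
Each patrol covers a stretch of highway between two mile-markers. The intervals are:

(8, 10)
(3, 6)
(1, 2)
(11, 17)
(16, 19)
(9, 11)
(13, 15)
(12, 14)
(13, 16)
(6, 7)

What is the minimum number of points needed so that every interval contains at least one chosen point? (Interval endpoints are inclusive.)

Process intervals by earliest right end; each time one isn't hit yet, stab at its right endpoint.
Sorted: [1,2] [3,6] [6,7] [8,10] [9,11] [12,14] [13,15] [13,16] [11,17] [16,19]
{[1,2]} hit by 2; {[3,6],[6,7]} hit by 6; {[8,10],[9,11]} hit by 10; {[12,14],[13,15],[13,16],[11,17]} hit by 14; {[16,19]} hit by 19.
Points: 2, 6, 10, 14, 19 (5 total).

5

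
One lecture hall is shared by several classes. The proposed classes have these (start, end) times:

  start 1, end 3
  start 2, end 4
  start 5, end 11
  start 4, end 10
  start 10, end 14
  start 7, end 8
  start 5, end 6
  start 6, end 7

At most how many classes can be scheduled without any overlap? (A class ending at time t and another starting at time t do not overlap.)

5

Sorted by end: (1,3)  (2,4)  (5,6)  (6,7)  (7,8)  (4,10)  (5,11)  (10,14)
take (1,3); take (5,6); take (6,7); take (7,8); skip (4,10); take (10,14).
Selected 5 classes.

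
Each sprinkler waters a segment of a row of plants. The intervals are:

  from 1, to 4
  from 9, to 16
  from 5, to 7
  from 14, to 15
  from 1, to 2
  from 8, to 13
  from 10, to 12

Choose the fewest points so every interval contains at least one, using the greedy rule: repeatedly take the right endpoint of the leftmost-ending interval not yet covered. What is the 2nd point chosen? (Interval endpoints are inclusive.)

Sorted: [1,2] [1,4] [5,7] [10,12] [8,13] [14,15] [9,16]
{[1,2],[1,4]} hit by 2; {[5,7]} hit by 7; {[10,12],[8,13]} hit by 12; {[14,15],[9,16]} hit by 15.
Points: 2, 7, 12, 15 (4 total).

7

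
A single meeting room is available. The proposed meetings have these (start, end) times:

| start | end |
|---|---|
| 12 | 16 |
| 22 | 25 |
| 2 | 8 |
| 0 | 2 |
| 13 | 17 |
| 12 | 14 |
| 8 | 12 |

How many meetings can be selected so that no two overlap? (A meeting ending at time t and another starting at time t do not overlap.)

5

Sort by end time and greedily take each interval whose start is ≥ the last chosen end.
By end time: (0,2), (2,8), (8,12), (12,14), (12,16), (13,17), (22,25).
Pick (0,2); next start ≥ 2 → (2,8); next start ≥ 8 → (8,12); next start ≥ 12 → (12,14); next start ≥ 14 → (22,25).
Selected 5 meetings.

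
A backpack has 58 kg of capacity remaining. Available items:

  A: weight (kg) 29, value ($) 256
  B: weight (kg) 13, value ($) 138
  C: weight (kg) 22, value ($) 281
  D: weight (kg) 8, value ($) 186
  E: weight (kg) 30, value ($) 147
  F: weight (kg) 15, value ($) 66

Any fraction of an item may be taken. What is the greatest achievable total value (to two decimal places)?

737.41

Greedy by value/weight ratio, highest first.
Ratios (sorted): D 23.25, C 12.77, B 10.62, A 8.83, E 4.90, F 4.40
take D (8 @ 186); take C (22 @ 281); take B (13 @ 138); take 15/29 of A → 132.41. Capacity used 58/58.
Total value = 737.41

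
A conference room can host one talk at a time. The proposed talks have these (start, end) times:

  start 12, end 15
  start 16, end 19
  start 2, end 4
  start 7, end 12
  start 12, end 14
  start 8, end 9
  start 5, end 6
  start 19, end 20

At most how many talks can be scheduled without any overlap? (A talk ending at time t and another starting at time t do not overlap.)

6

By end time: (2,4), (5,6), (8,9), (7,12), (12,14), (12,15), (16,19), (19,20).
Pick (2,4); next start ≥ 4 → (5,6); next start ≥ 6 → (8,9); next start ≥ 9 → (12,14); next start ≥ 14 → (16,19); next start ≥ 19 → (19,20).
Selected 6 talks.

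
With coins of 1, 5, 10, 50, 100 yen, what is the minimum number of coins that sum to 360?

360 − 3×100→60 − 1×50→10 − 1×10→0
Total coins = 3 + 1 + 1 = 5

5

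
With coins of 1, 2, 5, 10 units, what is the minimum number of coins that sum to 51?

6

Greedy: take as many of the largest coin as possible, then repeat with the remainder.
51 = 5×10 + 1×1
Total coins = 5 + 1 = 6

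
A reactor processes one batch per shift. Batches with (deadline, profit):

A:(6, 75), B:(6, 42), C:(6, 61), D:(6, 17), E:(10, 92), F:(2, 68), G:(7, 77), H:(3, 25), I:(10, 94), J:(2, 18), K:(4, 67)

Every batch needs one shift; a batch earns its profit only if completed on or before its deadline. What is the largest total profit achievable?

Take jobs in profit order; each goes to the latest open slot no later than its deadline.
Profit order: I=94 E=92 G=77 A=75 F=68 K=67 C=61 B=42 H=25 J=18 D=17
Assign: I→slot 10, E→slot 9, G→slot 7, A→slot 6, F→slot 2, K→slot 4, C→slot 5, B→slot 3, H→slot 1, J skipped, D skipped.
Slots: [1:H] [2:F] [3:B] [4:K] [5:C] [6:A] [7:G] [9:E] [10:I]
Profit = 25 + 68 + 42 + 67 + 61 + 75 + 77 + 92 + 94 = 601

601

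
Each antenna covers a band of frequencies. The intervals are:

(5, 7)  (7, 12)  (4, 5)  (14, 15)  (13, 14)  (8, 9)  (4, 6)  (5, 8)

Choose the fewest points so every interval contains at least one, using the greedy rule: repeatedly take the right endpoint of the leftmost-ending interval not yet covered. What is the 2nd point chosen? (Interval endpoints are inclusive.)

9

Process intervals by earliest right end; each time one isn't hit yet, stab at its right endpoint.
Sorted: [4,5] [4,6] [5,7] [5,8] [8,9] [7,12] [13,14] [14,15]
{[4,5],[4,6],[5,7],[5,8]} hit by 5; {[8,9],[7,12]} hit by 9; {[13,14],[14,15]} hit by 14.
Points: 5, 9, 14 (3 total).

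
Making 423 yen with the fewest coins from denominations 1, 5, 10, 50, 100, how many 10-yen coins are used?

423 = 4×100 + 2×10 + 3×1
Count of 10: 2

2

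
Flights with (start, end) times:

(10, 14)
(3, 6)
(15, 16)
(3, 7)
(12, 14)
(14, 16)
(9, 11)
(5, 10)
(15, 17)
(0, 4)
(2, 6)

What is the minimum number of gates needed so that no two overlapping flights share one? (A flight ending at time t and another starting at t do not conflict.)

The answer is the maximum number of intervals overlapping at any instant.
Events (time:±→running): 0:+→1 2:+→2 3:+→3 3:+→4 … peak 4.

4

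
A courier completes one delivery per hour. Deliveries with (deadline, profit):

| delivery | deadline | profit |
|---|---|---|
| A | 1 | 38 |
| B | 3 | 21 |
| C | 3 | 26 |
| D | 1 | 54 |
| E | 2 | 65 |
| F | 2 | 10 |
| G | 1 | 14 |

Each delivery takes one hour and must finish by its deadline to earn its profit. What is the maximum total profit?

Profit order: E=65 D=54 A=38 C=26 B=21 G=14 F=10
Assign: E→slot 2, D→slot 1, A skipped, C→slot 3, B skipped, G skipped, F skipped.
Slots: [1:D] [2:E] [3:C]
Profit = 54 + 65 + 26 = 145

145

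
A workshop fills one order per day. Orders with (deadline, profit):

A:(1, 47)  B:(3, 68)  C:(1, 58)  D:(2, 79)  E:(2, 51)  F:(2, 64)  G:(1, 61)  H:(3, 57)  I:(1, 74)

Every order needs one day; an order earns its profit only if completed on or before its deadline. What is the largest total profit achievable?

221

By profit: D(d2,79), I(d1,74), B(d3,68), F(d2,64), G(d1,61), C(d1,58), H(d3,57), E(d2,51), A(d1,47)
D→slot 2; I→slot 1; B→slot 3; F skipped; G skipped; C skipped; H skipped; E skipped; A skipped.
Profit = 74 + 79 + 68 = 221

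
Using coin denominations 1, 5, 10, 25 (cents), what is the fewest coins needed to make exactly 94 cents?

9

Use the largest denomination that fits, subtract, and repeat.
94 = 3×25 + 1×10 + 1×5 + 4×1
Total coins = 3 + 1 + 1 + 4 = 9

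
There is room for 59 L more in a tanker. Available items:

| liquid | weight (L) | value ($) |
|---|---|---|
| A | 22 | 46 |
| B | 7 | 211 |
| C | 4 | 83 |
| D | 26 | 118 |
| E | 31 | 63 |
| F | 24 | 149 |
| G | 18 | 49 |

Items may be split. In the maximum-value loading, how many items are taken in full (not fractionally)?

3

Ratios (sorted): B 30.14, C 20.75, F 6.21, D 4.54, G 2.72, A 2.09, E 2.03
take B (7 @ 211); take C (4 @ 83); take F (24 @ 149); take 24/26 of D → 108.92. Capacity used 59/59.
3 item(s) taken whole; one partial (take 24/26 of D).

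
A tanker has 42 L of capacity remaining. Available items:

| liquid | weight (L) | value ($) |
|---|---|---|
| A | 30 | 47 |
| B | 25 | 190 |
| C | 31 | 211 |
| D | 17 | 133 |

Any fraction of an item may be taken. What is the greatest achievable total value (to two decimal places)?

Order: D (133/17=7.82) > B (190/25=7.60) > C (211/31=6.81) > A (47/30=1.57)
Fill: take D (17 @ 133) → take B (25 @ 190); 42/42 used.
Total value = 323.00

323.00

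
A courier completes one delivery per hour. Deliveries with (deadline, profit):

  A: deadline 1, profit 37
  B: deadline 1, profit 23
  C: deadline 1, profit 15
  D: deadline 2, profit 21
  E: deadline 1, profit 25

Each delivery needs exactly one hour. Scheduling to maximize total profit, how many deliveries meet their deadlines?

Take jobs in profit order; each goes to the latest open slot no later than its deadline.
Profit order: A=37 E=25 B=23 D=21 C=15
Assign: A→slot 1, E skipped, B skipped, D→slot 2, C skipped.
Slots: [1:A] [2:D]
2 of 5 scheduled.

2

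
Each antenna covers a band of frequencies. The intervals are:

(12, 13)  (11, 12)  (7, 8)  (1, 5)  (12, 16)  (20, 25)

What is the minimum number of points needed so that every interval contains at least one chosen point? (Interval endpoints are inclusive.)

Sort by right endpoint; whenever an interval is uncovered, place a point at its right end.
Sorted: [1,5] [7,8] [11,12] [12,13] [12,16] [20,25]
{[1,5]} hit by 5; {[7,8]} hit by 8; {[11,12],[12,13],[12,16]} hit by 12; {[20,25]} hit by 25.
Points: 5, 8, 12, 25 (4 total).

4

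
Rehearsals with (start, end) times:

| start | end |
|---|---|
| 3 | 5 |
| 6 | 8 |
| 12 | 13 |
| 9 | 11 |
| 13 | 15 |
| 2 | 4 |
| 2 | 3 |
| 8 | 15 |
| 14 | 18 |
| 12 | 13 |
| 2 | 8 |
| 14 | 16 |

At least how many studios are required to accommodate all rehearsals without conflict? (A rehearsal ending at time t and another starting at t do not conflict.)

4

Count concurrent intervals with a sweep; the peak is the room count.
starts: [2, 2, 2, 3, 6, 8, 9, 12, 12, 13, 14, 14]
ends:   [3, 4, 5, 8, 8, 11, 13, 13, 15, 15, 16, 18]
s2→1 s2→2 s2→3 e3→2 s3→3 e4→2 e5→1 s6→2 e8→1 e8→0 s8→1 s9→2 e11→1 s12→2 s12→3 e13→2 e13→1 s13→2 s14→3 s14→4  — peak 4.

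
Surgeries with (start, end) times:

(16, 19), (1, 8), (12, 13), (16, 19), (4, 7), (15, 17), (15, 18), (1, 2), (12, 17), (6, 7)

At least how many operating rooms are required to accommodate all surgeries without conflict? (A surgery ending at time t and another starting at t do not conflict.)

5

The answer is the maximum number of intervals overlapping at any instant.
starts: [1, 1, 4, 6, 12, 12, 15, 15, 16, 16]
ends:   [2, 7, 7, 8, 13, 17, 17, 18, 19, 19]
s1→1 s1→2 e2→1 s4→2 s6→3 e7→2 e7→1 e8→0 s12→1 s12→2 e13→1 s15→2 s15→3 s16→4 s16→5  — peak 5.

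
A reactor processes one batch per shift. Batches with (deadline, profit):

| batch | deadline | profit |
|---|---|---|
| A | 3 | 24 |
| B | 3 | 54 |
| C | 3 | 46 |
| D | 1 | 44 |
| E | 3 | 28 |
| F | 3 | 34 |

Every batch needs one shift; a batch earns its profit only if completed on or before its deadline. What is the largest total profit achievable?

Sort by profit descending; place each in the latest free slot ≤ its deadline.
Profit order: B=54 C=46 D=44 F=34 E=28 A=24
Assign: B→slot 3, C→slot 2, D→slot 1, F skipped, E skipped, A skipped.
Slots: [1:D] [2:C] [3:B]
Profit = 44 + 46 + 54 = 144

144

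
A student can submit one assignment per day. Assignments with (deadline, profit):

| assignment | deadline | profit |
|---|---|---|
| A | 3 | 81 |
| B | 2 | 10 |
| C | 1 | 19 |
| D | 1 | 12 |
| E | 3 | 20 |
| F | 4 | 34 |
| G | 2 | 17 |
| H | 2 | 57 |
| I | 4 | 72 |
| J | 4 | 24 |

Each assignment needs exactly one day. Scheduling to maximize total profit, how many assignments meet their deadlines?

4

Take jobs in profit order; each goes to the latest open slot no later than its deadline.
Profit order: A=81 I=72 H=57 F=34 J=24 E=20 C=19 G=17 D=12 B=10
Assign: A→slot 3, I→slot 4, H→slot 2, F→slot 1, J skipped, E skipped, C skipped, G skipped, D skipped, B skipped.
Slots: [1:F] [2:H] [3:A] [4:I]
4 of 10 scheduled.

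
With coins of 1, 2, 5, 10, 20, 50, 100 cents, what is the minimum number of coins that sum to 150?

150 = 1×100 + 1×50
Total coins = 1 + 1 = 2

2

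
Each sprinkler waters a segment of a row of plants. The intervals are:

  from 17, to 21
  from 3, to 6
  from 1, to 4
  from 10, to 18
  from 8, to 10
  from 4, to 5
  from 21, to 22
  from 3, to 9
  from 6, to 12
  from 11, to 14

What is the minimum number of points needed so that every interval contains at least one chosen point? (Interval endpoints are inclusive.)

4

Sorted: [1,4] [4,5] [3,6] [3,9] [8,10] [6,12] [11,14] [10,18] [17,21] [21,22]
{[1,4],[4,5],[3,6],[3,9]} hit by 4; {[8,10],[6,12]} hit by 10; {[11,14],[10,18]} hit by 14; {[17,21],[21,22]} hit by 21.
Points: 4, 10, 14, 21 (4 total).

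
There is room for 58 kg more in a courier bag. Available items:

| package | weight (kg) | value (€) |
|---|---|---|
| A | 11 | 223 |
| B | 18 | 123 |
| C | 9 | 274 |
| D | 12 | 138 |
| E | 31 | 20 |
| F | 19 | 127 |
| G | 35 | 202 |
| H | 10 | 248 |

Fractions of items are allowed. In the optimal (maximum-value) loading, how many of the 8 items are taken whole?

4

Order: C (274/9=30.44) > H (248/10=24.80) > A (223/11=20.27) > D (138/12=11.50) > B (123/18=6.83) > F (127/19=6.68) > G (202/35=5.77) > E (20/31=0.65)
Fill: take C (9 @ 274) → take H (10 @ 248) → take A (11 @ 223) → take D (12 @ 138) → take 16/18 of B → 109.33; 58/58 used.
4 item(s) taken whole; one partial (take 16/18 of B).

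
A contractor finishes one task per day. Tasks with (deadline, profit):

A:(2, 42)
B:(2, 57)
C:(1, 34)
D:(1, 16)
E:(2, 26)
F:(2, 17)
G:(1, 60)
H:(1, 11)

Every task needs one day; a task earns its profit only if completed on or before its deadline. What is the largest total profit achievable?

117

Take jobs in profit order; each goes to the latest open slot no later than its deadline.
Profit order: G=60 B=57 A=42 C=34 E=26 F=17 D=16 H=11
Assign: G→slot 1, B→slot 2, A skipped, C skipped, E skipped, F skipped, D skipped, H skipped.
Slots: [1:G] [2:B]
Profit = 60 + 57 = 117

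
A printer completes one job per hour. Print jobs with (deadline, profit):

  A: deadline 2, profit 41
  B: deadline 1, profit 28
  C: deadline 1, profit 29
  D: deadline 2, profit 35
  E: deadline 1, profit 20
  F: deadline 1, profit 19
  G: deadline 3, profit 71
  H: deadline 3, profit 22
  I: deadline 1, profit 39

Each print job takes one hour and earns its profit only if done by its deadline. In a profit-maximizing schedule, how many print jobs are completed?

3

Profit order: G=71 A=41 I=39 D=35 C=29 B=28 H=22 E=20 F=19
Assign: G→slot 3, A→slot 2, I→slot 1, D skipped, C skipped, B skipped, H skipped, E skipped, F skipped.
Slots: [1:I] [2:A] [3:G]
3 of 9 scheduled.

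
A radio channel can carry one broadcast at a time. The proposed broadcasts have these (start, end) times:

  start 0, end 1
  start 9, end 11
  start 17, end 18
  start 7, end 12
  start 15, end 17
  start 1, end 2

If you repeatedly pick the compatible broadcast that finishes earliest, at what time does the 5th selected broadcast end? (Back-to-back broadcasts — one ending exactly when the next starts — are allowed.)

Sorted by end: (0,1)  (1,2)  (9,11)  (7,12)  (15,17)  (17,18)
take (0,1); take (1,2); take (9,11); skip (7,12); take (15,17); take (17,18).
Selected: (0,1) (1,2) (9,11) (15,17) (17,18)

18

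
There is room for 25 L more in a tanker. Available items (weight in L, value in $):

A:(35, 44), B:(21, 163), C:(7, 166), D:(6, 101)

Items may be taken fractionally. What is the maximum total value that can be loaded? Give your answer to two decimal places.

Sort by value per unit weight and fill in that order.
Order: C (166/7=23.71) > D (101/6=16.83) > B (163/21=7.76) > A (44/35=1.26)
Fill: take C (7 @ 166) → take D (6 @ 101) → take 12/21 of B → 93.14; 25/25 used.
Total value = 360.14

360.14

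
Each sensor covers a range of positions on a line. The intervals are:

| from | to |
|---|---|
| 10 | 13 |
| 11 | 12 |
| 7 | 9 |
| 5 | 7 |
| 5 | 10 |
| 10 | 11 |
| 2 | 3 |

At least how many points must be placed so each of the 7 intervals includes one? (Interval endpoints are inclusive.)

3

By right end: [2,3]  [5,7]  [7,9]  [5,10]  [10,11]  [11,12]  [10,13]
[2,3] uncovered → point at 3; [5,7] uncovered → point at 7; [10,11] uncovered → point at 11.
Points: 3, 7, 11 (3 total).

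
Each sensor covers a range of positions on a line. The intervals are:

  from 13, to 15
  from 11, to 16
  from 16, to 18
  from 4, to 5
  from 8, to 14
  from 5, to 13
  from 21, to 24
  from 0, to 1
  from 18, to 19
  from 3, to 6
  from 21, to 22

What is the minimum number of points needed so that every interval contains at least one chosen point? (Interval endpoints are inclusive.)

5

Process intervals by earliest right end; each time one isn't hit yet, stab at its right endpoint.
Sorted: [0,1] [4,5] [3,6] [5,13] [8,14] [13,15] [11,16] [16,18] [18,19] [21,22] [21,24]
{[0,1]} hit by 1; {[4,5],[3,6],[5,13]} hit by 5; {[8,14],[13,15],[11,16]} hit by 14; {[16,18],[18,19]} hit by 18; {[21,22],[21,24]} hit by 22.
Points: 1, 5, 14, 18, 22 (5 total).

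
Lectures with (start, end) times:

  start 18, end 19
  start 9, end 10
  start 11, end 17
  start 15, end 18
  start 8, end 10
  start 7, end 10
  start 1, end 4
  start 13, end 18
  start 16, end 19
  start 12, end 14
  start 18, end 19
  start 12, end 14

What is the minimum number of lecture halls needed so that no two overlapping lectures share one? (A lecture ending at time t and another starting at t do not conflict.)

4

starts: [1, 7, 8, 9, 11, 12, 12, 13, 15, 16, 18, 18]
ends:   [4, 10, 10, 10, 14, 14, 17, 18, 18, 19, 19, 19]
s1→1 e4→0 s7→1 s8→2 s9→3 e10→2 e10→1 e10→0 s11→1 s12→2 s12→3 s13→4  — peak 4.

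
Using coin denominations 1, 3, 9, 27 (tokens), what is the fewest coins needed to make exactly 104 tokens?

8

Greedy: take as many of the largest coin as possible, then repeat with the remainder.
104 − 3×27→23 − 2×9→5 − 1×3→2 − 2×1→0
Total coins = 3 + 2 + 1 + 2 = 8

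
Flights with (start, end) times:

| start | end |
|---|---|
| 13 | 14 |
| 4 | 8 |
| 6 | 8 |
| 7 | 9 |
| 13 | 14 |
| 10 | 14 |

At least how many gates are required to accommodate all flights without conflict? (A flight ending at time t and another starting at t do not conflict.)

Count concurrent intervals with a sweep; the peak is the room count.
Events (time:±→running): 4:+→1 6:+→2 7:+→3 … peak 3.

3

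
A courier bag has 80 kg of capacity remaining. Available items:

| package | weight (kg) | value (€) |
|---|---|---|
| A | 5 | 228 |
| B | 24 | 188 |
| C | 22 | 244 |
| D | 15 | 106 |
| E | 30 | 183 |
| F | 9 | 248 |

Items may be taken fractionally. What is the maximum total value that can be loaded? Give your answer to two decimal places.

1044.50

Greedy by value/weight ratio, highest first.
Order: A (228/5=45.60) > F (248/9=27.56) > C (244/22=11.09) > B (188/24=7.83) > D (106/15=7.07) > E (183/30=6.10)
Fill: take A (5 @ 228) → take F (9 @ 248) → take C (22 @ 244) → take B (24 @ 188) → take D (15 @ 106) → take 5/30 of E → 30.50; 80/80 used.
Total value = 1044.50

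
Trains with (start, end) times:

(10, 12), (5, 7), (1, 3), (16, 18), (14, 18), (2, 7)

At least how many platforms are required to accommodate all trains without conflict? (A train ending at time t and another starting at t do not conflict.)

2

Events (time:±→running): 1:+→1 2:+→2 … peak 2.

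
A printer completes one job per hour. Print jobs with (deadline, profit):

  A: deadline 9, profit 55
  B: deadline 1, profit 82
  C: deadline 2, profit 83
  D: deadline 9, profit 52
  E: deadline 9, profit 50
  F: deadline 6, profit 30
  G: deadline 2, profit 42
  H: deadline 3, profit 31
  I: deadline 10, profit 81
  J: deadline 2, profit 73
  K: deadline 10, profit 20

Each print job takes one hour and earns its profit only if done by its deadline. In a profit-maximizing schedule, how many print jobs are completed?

Sort by profit descending; place each in the latest free slot ≤ its deadline.
By profit: C(d2,83), B(d1,82), I(d10,81), J(d2,73), A(d9,55), D(d9,52), E(d9,50), G(d2,42), H(d3,31), F(d6,30), K(d10,20)
C→slot 2; B→slot 1; I→slot 10; J skipped; A→slot 9; D→slot 8; E→slot 7; G skipped; H→slot 3; F→slot 6; K→slot 5.
9 of 11 scheduled.

9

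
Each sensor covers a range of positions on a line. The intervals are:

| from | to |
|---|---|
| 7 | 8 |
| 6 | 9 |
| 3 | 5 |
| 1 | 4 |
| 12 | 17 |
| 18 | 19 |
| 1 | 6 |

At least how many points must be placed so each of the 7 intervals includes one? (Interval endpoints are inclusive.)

4

Sort by right endpoint; whenever an interval is uncovered, place a point at its right end.
By right end: [1,4]  [3,5]  [1,6]  [7,8]  [6,9]  [12,17]  [18,19]
[1,4] uncovered → point at 4; [7,8] uncovered → point at 8; [12,17] uncovered → point at 17; [18,19] uncovered → point at 19.
Points: 4, 8, 17, 19 (4 total).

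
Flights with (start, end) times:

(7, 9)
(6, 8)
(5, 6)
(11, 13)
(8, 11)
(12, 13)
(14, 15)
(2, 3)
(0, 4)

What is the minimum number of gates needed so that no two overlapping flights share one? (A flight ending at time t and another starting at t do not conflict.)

2

Count concurrent intervals with a sweep; the peak is the room count.
starts: [0, 2, 5, 6, 7, 8, 11, 12, 14]
ends:   [3, 4, 6, 8, 9, 11, 13, 13, 15]
s0→1 s2→2  — peak 2.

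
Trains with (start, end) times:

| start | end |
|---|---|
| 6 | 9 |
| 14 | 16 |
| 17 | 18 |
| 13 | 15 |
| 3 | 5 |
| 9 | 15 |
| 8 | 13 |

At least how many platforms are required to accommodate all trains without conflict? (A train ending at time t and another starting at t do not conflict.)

Count concurrent intervals with a sweep; the peak is the room count.
Events (time:±→running): 3:+→1 5:-→0 6:+→1 8:+→2 9:-→1 9:+→2 13:-→1 13:+→2 14:+→3 … peak 3.

3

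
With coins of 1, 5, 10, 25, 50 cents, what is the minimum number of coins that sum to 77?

Greedy: take as many of the largest coin as possible, then repeat with the remainder.
77 − 1×50→27 − 1×25→2 − 2×1→0
Total coins = 1 + 1 + 2 = 4

4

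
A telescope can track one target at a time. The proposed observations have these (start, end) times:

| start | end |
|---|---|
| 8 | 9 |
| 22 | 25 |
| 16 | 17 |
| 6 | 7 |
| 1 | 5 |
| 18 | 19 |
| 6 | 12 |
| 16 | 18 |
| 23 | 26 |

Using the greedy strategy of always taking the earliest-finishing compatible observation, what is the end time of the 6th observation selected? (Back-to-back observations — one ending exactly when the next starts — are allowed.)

25

Order by finish time; keep every interval that doesn't clash with the previous kept one.
By end time: (1,5), (6,7), (8,9), (6,12), (16,17), (16,18), (18,19), (22,25), (23,26).
Pick (1,5); next start ≥ 5 → (6,7); next start ≥ 7 → (8,9); next start ≥ 9 → (16,17); next start ≥ 17 → (18,19); next start ≥ 19 → (22,25).
Selected: (1,5) (6,7) (8,9) (16,17) (18,19) (22,25)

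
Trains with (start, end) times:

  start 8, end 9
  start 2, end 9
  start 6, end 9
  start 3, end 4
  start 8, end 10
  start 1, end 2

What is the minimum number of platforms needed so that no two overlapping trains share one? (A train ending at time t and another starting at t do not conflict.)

4

Count concurrent intervals with a sweep; the peak is the room count.
starts: [1, 2, 3, 6, 8, 8]
ends:   [2, 4, 9, 9, 9, 10]
s1→1 e2→0 s2→1 s3→2 e4→1 s6→2 s8→3 s8→4  — peak 4.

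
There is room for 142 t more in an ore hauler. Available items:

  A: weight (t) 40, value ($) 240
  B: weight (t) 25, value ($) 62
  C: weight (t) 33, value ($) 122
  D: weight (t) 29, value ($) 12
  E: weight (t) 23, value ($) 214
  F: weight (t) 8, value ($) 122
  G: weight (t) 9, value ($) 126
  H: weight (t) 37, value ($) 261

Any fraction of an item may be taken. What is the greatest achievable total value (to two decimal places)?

1055.42

Order: F (122/8=15.25) > G (126/9=14.00) > E (214/23=9.30) > H (261/37=7.05) > A (240/40=6.00) > C (122/33=3.70) > B (62/25=2.48) > D (12/29=0.41)
Fill: take F (8 @ 122) → take G (9 @ 126) → take E (23 @ 214) → take H (37 @ 261) → take A (40 @ 240) → take 25/33 of C → 92.42; 142/142 used.
Total value = 1055.42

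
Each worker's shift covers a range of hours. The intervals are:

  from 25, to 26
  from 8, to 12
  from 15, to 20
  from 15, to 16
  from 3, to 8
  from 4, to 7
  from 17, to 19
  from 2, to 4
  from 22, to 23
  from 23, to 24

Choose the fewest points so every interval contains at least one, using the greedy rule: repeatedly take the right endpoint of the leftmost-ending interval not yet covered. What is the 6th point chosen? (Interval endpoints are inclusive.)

Sort by right endpoint; whenever an interval is uncovered, place a point at its right end.
Sorted: [2,4] [4,7] [3,8] [8,12] [15,16] [17,19] [15,20] [22,23] [23,24] [25,26]
{[2,4],[4,7],[3,8]} hit by 4; {[8,12]} hit by 12; {[15,16]} hit by 16; {[17,19],[15,20]} hit by 19; {[22,23],[23,24]} hit by 23; {[25,26]} hit by 26.
Points: 4, 12, 16, 19, 23, 26 (6 total).

26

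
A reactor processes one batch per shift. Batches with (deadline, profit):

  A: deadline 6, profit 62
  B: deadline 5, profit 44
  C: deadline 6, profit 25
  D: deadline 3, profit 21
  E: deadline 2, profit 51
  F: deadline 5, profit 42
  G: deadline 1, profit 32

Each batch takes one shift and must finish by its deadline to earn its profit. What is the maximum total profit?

256

By profit: A(d6,62), E(d2,51), B(d5,44), F(d5,42), G(d1,32), C(d6,25), D(d3,21)
A→slot 6; E→slot 2; B→slot 5; F→slot 4; G→slot 1; C→slot 3; D skipped.
Profit = 32 + 51 + 25 + 42 + 44 + 62 = 256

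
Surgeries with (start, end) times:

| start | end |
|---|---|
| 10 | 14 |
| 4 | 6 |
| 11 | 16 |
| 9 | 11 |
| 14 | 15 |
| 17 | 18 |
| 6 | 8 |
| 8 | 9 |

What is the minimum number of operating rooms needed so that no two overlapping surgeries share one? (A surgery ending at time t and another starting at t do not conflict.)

The answer is the maximum number of intervals overlapping at any instant.
Events (time:±→running): 4:+→1 6:-→0 6:+→1 8:-→0 8:+→1 9:-→0 9:+→1 10:+→2 … peak 2.

2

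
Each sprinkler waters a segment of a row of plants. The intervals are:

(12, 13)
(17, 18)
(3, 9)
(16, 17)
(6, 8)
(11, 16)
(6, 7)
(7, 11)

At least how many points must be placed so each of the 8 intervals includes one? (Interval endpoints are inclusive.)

3

Sorted: [6,7] [6,8] [3,9] [7,11] [12,13] [11,16] [16,17] [17,18]
{[6,7],[6,8],[3,9],[7,11]} hit by 7; {[12,13],[11,16]} hit by 13; {[16,17],[17,18]} hit by 17.
Points: 7, 13, 17 (3 total).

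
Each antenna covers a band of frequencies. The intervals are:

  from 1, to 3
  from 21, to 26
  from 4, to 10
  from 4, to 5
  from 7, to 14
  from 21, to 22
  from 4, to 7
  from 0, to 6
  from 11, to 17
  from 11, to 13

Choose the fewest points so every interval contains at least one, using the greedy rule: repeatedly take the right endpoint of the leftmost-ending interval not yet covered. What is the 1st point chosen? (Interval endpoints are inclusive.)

3

Sort by right endpoint; whenever an interval is uncovered, place a point at its right end.
By right end: [1,3]  [4,5]  [0,6]  [4,7]  [4,10]  [11,13]  [7,14]  [11,17]  [21,22]  [21,26]
[1,3] uncovered → point at 3; [4,5] uncovered → point at 5; [11,13] uncovered → point at 13; [21,22] uncovered → point at 22.
Points: 3, 5, 13, 22 (4 total).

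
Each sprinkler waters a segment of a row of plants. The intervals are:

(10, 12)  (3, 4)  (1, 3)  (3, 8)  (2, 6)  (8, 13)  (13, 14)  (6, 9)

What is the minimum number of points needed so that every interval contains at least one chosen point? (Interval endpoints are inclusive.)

Process intervals by earliest right end; each time one isn't hit yet, stab at its right endpoint.
By right end: [1,3]  [3,4]  [2,6]  [3,8]  [6,9]  [10,12]  [8,13]  [13,14]
[1,3] uncovered → point at 3; [6,9] uncovered → point at 9; [10,12] uncovered → point at 12; [13,14] uncovered → point at 14.
Points: 3, 9, 12, 14 (4 total).

4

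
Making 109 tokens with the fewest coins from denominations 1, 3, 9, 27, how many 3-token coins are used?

109 = 4×27 + 1×1
Count of 3: 0

0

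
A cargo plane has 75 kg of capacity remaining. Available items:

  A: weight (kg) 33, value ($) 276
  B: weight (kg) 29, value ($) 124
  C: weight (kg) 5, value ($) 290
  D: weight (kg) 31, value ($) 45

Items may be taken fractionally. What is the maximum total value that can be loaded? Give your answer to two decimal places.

Greedy by value/weight ratio, highest first.
Order: C (290/5=58.00) > A (276/33=8.36) > B (124/29=4.28) > D (45/31=1.45)
Fill: take C (5 @ 290) → take A (33 @ 276) → take B (29 @ 124) → take 8/31 of D → 11.61; 75/75 used.
Total value = 701.61

701.61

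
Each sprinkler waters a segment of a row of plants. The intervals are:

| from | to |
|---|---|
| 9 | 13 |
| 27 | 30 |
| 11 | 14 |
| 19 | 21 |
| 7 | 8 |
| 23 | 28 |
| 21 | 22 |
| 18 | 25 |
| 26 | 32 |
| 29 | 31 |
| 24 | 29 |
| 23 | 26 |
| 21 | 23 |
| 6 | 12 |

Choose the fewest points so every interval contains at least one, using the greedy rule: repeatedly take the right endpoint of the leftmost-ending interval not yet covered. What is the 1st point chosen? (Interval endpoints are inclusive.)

8

Process intervals by earliest right end; each time one isn't hit yet, stab at its right endpoint.
Sorted: [7,8] [6,12] [9,13] [11,14] [19,21] [21,22] [21,23] [18,25] [23,26] [23,28] [24,29] [27,30] [29,31] [26,32]
{[7,8],[6,12]} hit by 8; {[9,13],[11,14]} hit by 13; {[19,21],[21,22],[21,23],[18,25]} hit by 21; {[23,26],[23,28],[24,29]} hit by 26; {[27,30],[29,31],[26,32]} hit by 30.
Points: 8, 13, 21, 26, 30 (5 total).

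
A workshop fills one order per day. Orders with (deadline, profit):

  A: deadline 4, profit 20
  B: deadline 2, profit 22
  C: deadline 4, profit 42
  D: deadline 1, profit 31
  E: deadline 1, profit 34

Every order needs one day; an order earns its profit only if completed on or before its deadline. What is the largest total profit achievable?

118

Take jobs in profit order; each goes to the latest open slot no later than its deadline.
Profit order: C=42 E=34 D=31 B=22 A=20
Assign: C→slot 4, E→slot 1, D skipped, B→slot 2, A→slot 3.
Slots: [1:E] [2:B] [3:A] [4:C]
Profit = 34 + 22 + 20 + 42 = 118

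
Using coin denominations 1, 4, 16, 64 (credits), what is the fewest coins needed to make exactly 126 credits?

126 − 1×64→62 − 3×16→14 − 3×4→2 − 2×1→0
Total coins = 1 + 3 + 3 + 2 = 9

9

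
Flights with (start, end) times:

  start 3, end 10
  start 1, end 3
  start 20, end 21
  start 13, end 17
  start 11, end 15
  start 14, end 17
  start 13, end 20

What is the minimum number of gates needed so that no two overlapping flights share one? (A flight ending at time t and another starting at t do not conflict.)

4

starts: [1, 3, 11, 13, 13, 14, 20]
ends:   [3, 10, 15, 17, 17, 20, 21]
s1→1 e3→0 s3→1 e10→0 s11→1 s13→2 s13→3 s14→4  — peak 4.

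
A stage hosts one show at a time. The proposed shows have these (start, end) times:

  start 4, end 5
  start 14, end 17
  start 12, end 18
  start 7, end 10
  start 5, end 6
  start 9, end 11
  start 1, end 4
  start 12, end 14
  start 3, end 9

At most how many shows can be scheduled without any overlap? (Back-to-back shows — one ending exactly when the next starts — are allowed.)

Order by finish time; keep every interval that doesn't clash with the previous kept one.
By end time: (1,4), (4,5), (5,6), (3,9), (7,10), (9,11), (12,14), (14,17), (12,18).
Pick (1,4); next start ≥ 4 → (4,5); next start ≥ 5 → (5,6); next start ≥ 6 → (7,10); next start ≥ 10 → (12,14); next start ≥ 14 → (14,17).
Selected 6 shows.

6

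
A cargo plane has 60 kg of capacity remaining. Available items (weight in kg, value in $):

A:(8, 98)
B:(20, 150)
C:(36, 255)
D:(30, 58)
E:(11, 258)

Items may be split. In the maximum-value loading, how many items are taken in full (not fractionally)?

3

Sort by value per unit weight and fill in that order.
Ratios (sorted): E 23.45, A 12.25, B 7.50, C 7.08, D 1.93
take E (11 @ 258); take A (8 @ 98); take B (20 @ 150); take 21/36 of C → 148.75. Capacity used 60/60.
3 item(s) taken whole; one partial (take 21/36 of C).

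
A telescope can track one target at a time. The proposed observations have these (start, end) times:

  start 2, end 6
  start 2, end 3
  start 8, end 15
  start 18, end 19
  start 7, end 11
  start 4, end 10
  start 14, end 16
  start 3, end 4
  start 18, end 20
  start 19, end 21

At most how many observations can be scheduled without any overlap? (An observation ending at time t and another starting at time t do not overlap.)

By end time: (2,3), (3,4), (2,6), (4,10), (7,11), (8,15), (14,16), (18,19), (18,20), (19,21).
Pick (2,3); next start ≥ 3 → (3,4); next start ≥ 4 → (4,10); next start ≥ 10 → (14,16); next start ≥ 16 → (18,19); next start ≥ 19 → (19,21).
Selected 6 observations.

6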